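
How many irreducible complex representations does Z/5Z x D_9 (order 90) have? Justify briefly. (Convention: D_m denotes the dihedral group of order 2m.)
30

Working: The number of irreducible complex representations of a finite group equals its number of conjugacy classes. For a direct product, #classes(G x H) = #classes(G) * #classes(H). Z/5Z has 5 classes (abelian), D_9 has 6 classes, so 5 * 6 = 30, so Z/5Z x D_9 (order 90) has exactly 30 irreducible complex representations.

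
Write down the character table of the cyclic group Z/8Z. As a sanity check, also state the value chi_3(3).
Character table of Z/8Z (irreps indexed chi_0,...,chi_7 with chi_k(m) = zeta_8^(k*m), zeta_8 = exp(2*pi*i/8)):
  irrep \ class  {0} (size 1)  {1} (size 1)    {2} (size 1)  {3} (size 1)    {4} (size 1)  {5} (size 1)    {6} (size 1)  {7} (size 1)  
  chi_0          1             1               1             1               1             1               1             1             
  chi_1          1             exp(I*pi/4)     I             exp(3*I*pi/4)   -1            exp(-3*I*pi/4)  -I            exp(-I*pi/4)  
  chi_2          1             I               -1            -I              1             I               -1            -I            
  chi_3          1             exp(3*I*pi/4)   -I            exp(I*pi/4)     -1            exp(-I*pi/4)    I             exp(-3*I*pi/4)
  chi_4          1             -1              1             -1              1             -1              1             -1            
  chi_5          1             exp(-3*I*pi/4)  I             exp(-I*pi/4)    -1            exp(I*pi/4)     -I            exp(3*I*pi/4) 
  chi_6          1             -I              -1            I               1             -I              -1            I             
  chi_7          1             exp(-I*pi/4)    -I            exp(-3*I*pi/4)  -1            exp(3*I*pi/4)   I             exp(I*pi/4)   

Spot check: chi_3(3) = zeta_8^(3*3) = zeta_8^9 = exp(I*pi/4).

Z/8Z is abelian, so all 8 irreducible complex representations are 1-dimensional. They are given by chi_k(m) = zeta_8^(k*m) for k = 0,...,7. Row orthogonality: sum_m chi_k(m) conj(chi_l(m)) = 8 * [k = l].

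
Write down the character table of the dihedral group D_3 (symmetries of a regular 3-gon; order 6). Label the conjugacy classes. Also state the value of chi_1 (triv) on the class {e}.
Conjugacy classes: {e} of size 1, {r^1, r^2} of size 2, {s, sr, ..., sr^2} of size 3.
Character table:
  irrep \ class              {e} (size 1)  {r^1, r^2} (size 2)  {s, sr, ..., sr^2} (size 3)
  chi_1 (triv)               1             1                    1                          
  chi_2 (sign: r->1, s->-1)  1             1                    -1                         
  chi_3 (2d, j=1)            2             -1                   0                          

Spot check: chi_1 (triv) on {e} = 1.

Explanation: D_3 has order 2*3 = 6 with 3 conjugacy classes, hence 3 irreducibles. Sum of squared dims 1 + 1 + 4 = 6 = |G|. Linear characters come from the abelianisation; the 2-dimensional irreps have character r^k -> 2*cos(2*pi*j*k/3), reflections -> 0.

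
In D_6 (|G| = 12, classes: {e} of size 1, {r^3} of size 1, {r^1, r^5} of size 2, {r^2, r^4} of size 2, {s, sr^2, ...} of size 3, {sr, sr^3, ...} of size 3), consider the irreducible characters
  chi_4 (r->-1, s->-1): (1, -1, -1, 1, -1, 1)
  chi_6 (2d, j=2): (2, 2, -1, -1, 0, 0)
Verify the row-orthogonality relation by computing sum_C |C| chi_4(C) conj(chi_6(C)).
Sum = 0; so <chi_4, chi_6> = 0 (distinct irreducibles are orthogonal).

Working: Compute term by term over conjugacy classes (|C| * chi_4(C) * conj(chi_6(C))):
  1*(1)*conj(2) + 1*(-1)*conj(2) + 2*(-1)*conj(-1) + 2*(1)*conj(-1) + 3*(-1)*conj(0) + 3*(1)*conj(0)
  = (2) + (-2) + (2) + (-2) + (0) + (0)
  = 0.
Dividing by |G| = 12 gives 0/12 = 0, matching the row-orthogonality relation <chi_4, chi_6> = [chi_4 = chi_6].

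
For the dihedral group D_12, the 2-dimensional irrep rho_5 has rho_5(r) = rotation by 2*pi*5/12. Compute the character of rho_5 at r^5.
chi_{rho_5}(r^5) = 2*cos(2*pi*5*5/12) = sqrt(3)

Justification: rho_5(r^5) is rotation by angle 2*pi*5*5/12, whose trace is 2*cos(2*pi*5*5/12) = sqrt(3).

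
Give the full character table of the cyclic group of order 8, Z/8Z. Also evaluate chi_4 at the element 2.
Character table of Z/8Z (irreps indexed chi_0,...,chi_7 with chi_k(m) = zeta_8^(k*m), zeta_8 = exp(2*pi*i/8)):
  irrep \ class  {0} (size 1)  {1} (size 1)    {2} (size 1)  {3} (size 1)    {4} (size 1)  {5} (size 1)    {6} (size 1)  {7} (size 1)  
  chi_0          1             1               1             1               1             1               1             1             
  chi_1          1             exp(I*pi/4)     I             exp(3*I*pi/4)   -1            exp(-3*I*pi/4)  -I            exp(-I*pi/4)  
  chi_2          1             I               -1            -I              1             I               -1            -I            
  chi_3          1             exp(3*I*pi/4)   -I            exp(I*pi/4)     -1            exp(-I*pi/4)    I             exp(-3*I*pi/4)
  chi_4          1             -1              1             -1              1             -1              1             -1            
  chi_5          1             exp(-3*I*pi/4)  I             exp(-I*pi/4)    -1            exp(I*pi/4)     -I            exp(3*I*pi/4) 
  chi_6          1             -I              -1            I               1             -I              -1            I             
  chi_7          1             exp(-I*pi/4)    -I            exp(-3*I*pi/4)  -1            exp(3*I*pi/4)   I             exp(I*pi/4)   

Spot check: chi_4(2) = zeta_8^(4*2) = zeta_8^8 = 1.

Proof sketch: Z/8Z is abelian, so all 8 irreducible complex representations are 1-dimensional. They are given by chi_k(m) = zeta_8^(k*m) for k = 0,...,7. Row orthogonality: sum_m chi_k(m) conj(chi_l(m)) = 8 * [k = l].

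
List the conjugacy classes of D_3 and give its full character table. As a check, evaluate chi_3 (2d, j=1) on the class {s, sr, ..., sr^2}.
Conjugacy classes: {e} of size 1, {r^1, r^2} of size 2, {s, sr, ..., sr^2} of size 3.
Character table:
  irrep \ class              {e} (size 1)  {r^1, r^2} (size 2)  {s, sr, ..., sr^2} (size 3)
  chi_1 (triv)               1             1                    1                          
  chi_2 (sign: r->1, s->-1)  1             1                    -1                         
  chi_3 (2d, j=1)            2             -1                   0                          

Spot check: chi_3 (2d, j=1) on {s, sr, ..., sr^2} = 0.

Why: D_3 has order 2*3 = 6 with 3 conjugacy classes, hence 3 irreducibles. Sum of squared dims 1 + 1 + 4 = 6 = |G|. Linear characters come from the abelianisation; the 2-dimensional irreps have character r^k -> 2*cos(2*pi*j*k/3), reflections -> 0.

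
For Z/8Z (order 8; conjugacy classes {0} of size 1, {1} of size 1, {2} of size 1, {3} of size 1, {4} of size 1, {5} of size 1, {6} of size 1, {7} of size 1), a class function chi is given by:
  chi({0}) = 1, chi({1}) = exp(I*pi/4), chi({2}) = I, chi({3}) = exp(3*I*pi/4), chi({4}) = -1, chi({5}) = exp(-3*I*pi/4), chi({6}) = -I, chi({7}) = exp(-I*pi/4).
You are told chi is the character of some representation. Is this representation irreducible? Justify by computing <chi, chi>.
Irreducible: <chi, chi> = 1.

Reasoning: <chi, chi> = (1/|G|) sum_C |C| * |chi(C)|^2 = (1/8)[1*|1|^2 + 1*|exp(I*pi/4)|^2 + 1*|I|^2 + 1*|exp(3*I*pi/4)|^2 + 1*|-1|^2 + 1*|exp(-3*I*pi/4)|^2 + 1*|-I|^2 + 1*|exp(-I*pi/4)|^2]
  = (1/8)[(1) + (1) + (1) + (1) + (1) + (1) + (1) + (1)] = 8/8 = 1.
(Exp terms are combined using exp(i*s)*conj(exp(i*t)) = exp(i*(s-t)), and sums of them are collapsed using the identity that for every m > 1 the m distinct m-th roots of unity sum to 0, e.g. 1 + exp(2*I*pi/3) + exp(-2*I*pi/3) = 0.)
A character is irreducible iff <chi, chi> = 1, so this representation is irreducible.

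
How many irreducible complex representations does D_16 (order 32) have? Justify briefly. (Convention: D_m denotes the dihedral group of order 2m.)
11

Solution. The number of irreducible complex representations of a finite group equals its number of conjugacy classes. D_16 has 11 conjugacy classes (n/2 + 3 for n even), so D_16 (order 32) has exactly 11 irreducible complex representations.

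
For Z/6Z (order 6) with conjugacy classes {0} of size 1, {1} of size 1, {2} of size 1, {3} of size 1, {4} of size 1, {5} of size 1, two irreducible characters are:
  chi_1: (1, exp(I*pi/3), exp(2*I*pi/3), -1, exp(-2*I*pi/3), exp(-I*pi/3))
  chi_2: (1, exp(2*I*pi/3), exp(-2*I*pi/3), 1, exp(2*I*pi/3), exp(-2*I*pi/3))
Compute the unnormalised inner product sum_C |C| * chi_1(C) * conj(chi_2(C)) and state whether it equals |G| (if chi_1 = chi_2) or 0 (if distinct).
Sum = 0; so <chi_1, chi_2> = 0 (distinct irreducibles are orthogonal).

Derivation: Compute term by term over conjugacy classes (|C| * chi_1(C) * conj(chi_2(C))):
  1*(1)*conj(1) + 1*(exp(I*pi/3))*conj(exp(2*I*pi/3)) + 1*(exp(2*I*pi/3))*conj(exp(-2*I*pi/3)) + 1*(-1)*conj(1) + 1*(exp(-2*I*pi/3))*conj(exp(2*I*pi/3)) + 1*(exp(-I*pi/3))*conj(exp(-2*I*pi/3))
  = (1) + (exp(-I*pi/3)) + (exp(-2*I*pi/3)) + (-1) + (exp(2*I*pi/3)) + (exp(I*pi/3))
  = 0.
(Exp terms are combined using exp(i*s)*conj(exp(i*t)) = exp(i*(s-t)), and sums of them are collapsed using the identity that for every m > 1 the m distinct m-th roots of unity sum to 0, e.g. 1 + exp(2*I*pi/3) + exp(-2*I*pi/3) = 0.)
Dividing by |G| = 6 gives 0/6 = 0, matching the row-orthogonality relation <chi_1, chi_2> = [chi_1 = chi_2].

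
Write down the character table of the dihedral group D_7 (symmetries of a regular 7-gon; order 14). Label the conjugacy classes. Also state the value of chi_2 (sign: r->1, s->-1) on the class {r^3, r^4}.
Conjugacy classes: {e} of size 1, {r^1, r^6} of size 2, {r^2, r^5} of size 2, {r^3, r^4} of size 2, {s, sr, ..., sr^6} of size 7.
Character table:
  irrep \ class              {e} (size 1)  {r^1, r^6} (size 2)  {r^2, r^5} (size 2)  {r^3, r^4} (size 2)  {s, sr, ..., sr^6} (size 7)
  chi_1 (triv)               1             1                    1                    1                    1                          
  chi_2 (sign: r->1, s->-1)  1             1                    1                    1                    -1                         
  chi_3 (2d, j=1)            2             2*cos(2*pi/7)        -2*cos(3*pi/7)       -2*cos(pi/7)         0                          
  chi_4 (2d, j=2)            2             -2*cos(3*pi/7)       -2*cos(pi/7)         2*cos(2*pi/7)        0                          
  chi_5 (2d, j=3)            2             -2*cos(pi/7)         2*cos(2*pi/7)        -2*cos(3*pi/7)       0                          

Spot check: chi_2 (sign: r->1, s->-1) on {r^3, r^4} = 1.

Explanation: D_7 has order 2*7 = 14 with 5 conjugacy classes, hence 5 irreducibles. Sum of squared dims 1 + 1 + 4 + 4 + 4 = 14 = |G|. Linear characters come from the abelianisation; the 2-dimensional irreps have character r^k -> 2*cos(2*pi*j*k/7), reflections -> 0.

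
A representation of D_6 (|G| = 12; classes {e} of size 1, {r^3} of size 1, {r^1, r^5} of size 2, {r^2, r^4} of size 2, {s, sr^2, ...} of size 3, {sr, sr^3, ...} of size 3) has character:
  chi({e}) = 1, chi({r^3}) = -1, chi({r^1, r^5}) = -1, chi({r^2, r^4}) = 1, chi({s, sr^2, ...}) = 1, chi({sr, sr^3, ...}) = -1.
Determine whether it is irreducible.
Irreducible: <chi, chi> = 1.

Solution. <chi, chi> = (1/|G|) sum_C |C| * |chi(C)|^2 = (1/12)[1*|1|^2 + 1*|-1|^2 + 2*|-1|^2 + 2*|1|^2 + 3*|1|^2 + 3*|-1|^2]
  = (1/12)[(1) + (1) + (2) + (2) + (3) + (3)] = 12/12 = 1.
A character is irreducible iff <chi, chi> = 1, so this representation is irreducible.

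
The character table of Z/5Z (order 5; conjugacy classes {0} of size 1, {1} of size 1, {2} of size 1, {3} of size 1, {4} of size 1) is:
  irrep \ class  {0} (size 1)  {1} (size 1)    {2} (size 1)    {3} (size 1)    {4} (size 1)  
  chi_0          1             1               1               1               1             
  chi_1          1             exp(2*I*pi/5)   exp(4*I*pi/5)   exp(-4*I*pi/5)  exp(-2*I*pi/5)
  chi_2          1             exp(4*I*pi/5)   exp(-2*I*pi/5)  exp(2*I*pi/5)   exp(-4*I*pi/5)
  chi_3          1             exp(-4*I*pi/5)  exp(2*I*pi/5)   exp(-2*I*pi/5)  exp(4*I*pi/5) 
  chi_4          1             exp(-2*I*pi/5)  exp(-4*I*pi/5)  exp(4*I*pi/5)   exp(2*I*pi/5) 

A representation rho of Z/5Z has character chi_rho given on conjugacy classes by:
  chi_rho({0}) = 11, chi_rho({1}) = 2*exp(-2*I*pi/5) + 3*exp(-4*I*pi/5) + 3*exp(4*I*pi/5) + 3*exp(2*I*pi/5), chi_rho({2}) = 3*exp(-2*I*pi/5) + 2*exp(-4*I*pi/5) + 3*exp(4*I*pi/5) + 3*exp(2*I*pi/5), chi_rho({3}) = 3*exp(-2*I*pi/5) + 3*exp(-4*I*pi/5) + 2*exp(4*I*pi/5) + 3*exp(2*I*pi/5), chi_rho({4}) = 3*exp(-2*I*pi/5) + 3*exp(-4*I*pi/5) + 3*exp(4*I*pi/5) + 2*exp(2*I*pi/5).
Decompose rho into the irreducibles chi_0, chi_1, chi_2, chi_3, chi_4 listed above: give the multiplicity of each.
Multiplicities: chi_0: 0, chi_1: 3, chi_2: 3, chi_3: 3, chi_4: 2.

Proof sketch: Use <chi_rho, chi> = (1/|G|) sum_C |C| * chi_rho(C) * conj(chi(C)) with |G| = 5 for each irreducible chi in the table:
  <chi_rho, chi_0> = (1/5)[1*(11)*conj(1) + 1*(2*exp(-2*I*pi/5) + 3*exp(-4*I*pi/5) + 3*exp(4*I*pi/5) + 3*exp(2*I*pi/5))*conj(1) + 1*(3*exp(-2*I*pi/5) + 2*exp(-4*I*pi/5) + 3*exp(4*I*pi/5) + 3*exp(2*I*pi/5))*conj(1) + 1*(3*exp(-2*I*pi/5) + 3*exp(-4*I*pi/5) + 2*exp(4*I*pi/5) + 3*exp(2*I*pi/5))*conj(1) + 1*(3*exp(-2*I*pi/5) + 3*exp(-4*I*pi/5) + 3*exp(4*I*pi/5) + 2*exp(2*I*pi/5))*conj(1)]
      = (1/5)[(11) + (2*exp(-2*I*pi/5) + 3*exp(-4*I*pi/5) + 3*exp(4*I*pi/5) + 3*exp(2*I*pi/5)) + (3*exp(-2*I*pi/5) + 2*exp(-4*I*pi/5) + 3*exp(4*I*pi/5) + 3*exp(2*I*pi/5)) + (3*exp(-2*I*pi/5) + 3*exp(-4*I*pi/5) + 2*exp(4*I*pi/5) + 3*exp(2*I*pi/5)) + (3*exp(-2*I*pi/5) + 3*exp(-4*I*pi/5) + 3*exp(4*I*pi/5) + 2*exp(2*I*pi/5))] = 0/5 = 0
  <chi_rho, chi_1> = (1/5)[1*(11)*conj(1) + 1*(2*exp(-2*I*pi/5) + 3*exp(-4*I*pi/5) + 3*exp(4*I*pi/5) + 3*exp(2*I*pi/5))*conj(exp(2*I*pi/5)) + 1*(3*exp(-2*I*pi/5) + 2*exp(-4*I*pi/5) + 3*exp(4*I*pi/5) + 3*exp(2*I*pi/5))*conj(exp(4*I*pi/5)) + 1*(3*exp(-2*I*pi/5) + 3*exp(-4*I*pi/5) + 2*exp(4*I*pi/5) + 3*exp(2*I*pi/5))*conj(exp(-4*I*pi/5)) + 1*(3*exp(-2*I*pi/5) + 3*exp(-4*I*pi/5) + 3*exp(4*I*pi/5) + 2*exp(2*I*pi/5))*conj(exp(-2*I*pi/5))]
      = (1/5)[(11) + (3 + 2*exp(-4*I*pi/5) + 3*exp(4*I*pi/5) + 3*exp(2*I*pi/5)) + (3 + 3*exp(-2*I*pi/5) + 3*exp(4*I*pi/5) + 2*exp(2*I*pi/5)) + (3 + 2*exp(-2*I*pi/5) + 3*exp(-4*I*pi/5) + 3*exp(2*I*pi/5)) + (3 + 3*exp(-2*I*pi/5) + 3*exp(-4*I*pi/5) + 2*exp(4*I*pi/5))] = 15/5 = 3
  <chi_rho, chi_2> = (1/5)[1*(11)*conj(1) + 1*(2*exp(-2*I*pi/5) + 3*exp(-4*I*pi/5) + 3*exp(4*I*pi/5) + 3*exp(2*I*pi/5))*conj(exp(4*I*pi/5)) + 1*(3*exp(-2*I*pi/5) + 2*exp(-4*I*pi/5) + 3*exp(4*I*pi/5) + 3*exp(2*I*pi/5))*conj(exp(-2*I*pi/5)) + 1*(3*exp(-2*I*pi/5) + 3*exp(-4*I*pi/5) + 2*exp(4*I*pi/5) + 3*exp(2*I*pi/5))*conj(exp(2*I*pi/5)) + 1*(3*exp(-2*I*pi/5) + 3*exp(-4*I*pi/5) + 3*exp(4*I*pi/5) + 2*exp(2*I*pi/5))*conj(exp(-4*I*pi/5))]
      = (1/5)[(11) + (3 + 3*exp(-2*I*pi/5) + 2*exp(4*I*pi/5) + 3*exp(2*I*pi/5)) + (3 + 2*exp(-2*I*pi/5) + 3*exp(-4*I*pi/5) + 3*exp(4*I*pi/5)) + (3 + 3*exp(-4*I*pi/5) + 3*exp(4*I*pi/5) + 2*exp(2*I*pi/5)) + (3 + 3*exp(-2*I*pi/5) + 2*exp(-4*I*pi/5) + 3*exp(2*I*pi/5))] = 15/5 = 3
  <chi_rho, chi_3> = (1/5)[1*(11)*conj(1) + 1*(2*exp(-2*I*pi/5) + 3*exp(-4*I*pi/5) + 3*exp(4*I*pi/5) + 3*exp(2*I*pi/5))*conj(exp(-4*I*pi/5)) + 1*(3*exp(-2*I*pi/5) + 2*exp(-4*I*pi/5) + 3*exp(4*I*pi/5) + 3*exp(2*I*pi/5))*conj(exp(2*I*pi/5)) + 1*(3*exp(-2*I*pi/5) + 3*exp(-4*I*pi/5) + 2*exp(4*I*pi/5) + 3*exp(2*I*pi/5))*conj(exp(-2*I*pi/5)) + 1*(3*exp(-2*I*pi/5) + 3*exp(-4*I*pi/5) + 3*exp(4*I*pi/5) + 2*exp(2*I*pi/5))*conj(exp(4*I*pi/5))]
      = (1/5)[(11) + (3 + 3*exp(-2*I*pi/5) + 3*exp(-4*I*pi/5) + 2*exp(2*I*pi/5)) + (3 + 3*exp(-4*I*pi/5) + 2*exp(4*I*pi/5) + 3*exp(2*I*pi/5)) + (3 + 3*exp(-2*I*pi/5) + 2*exp(-4*I*pi/5) + 3*exp(4*I*pi/5)) + (3 + 2*exp(-2*I*pi/5) + 3*exp(4*I*pi/5) + 3*exp(2*I*pi/5))] = 15/5 = 3
  <chi_rho, chi_4> = (1/5)[1*(11)*conj(1) + 1*(2*exp(-2*I*pi/5) + 3*exp(-4*I*pi/5) + 3*exp(4*I*pi/5) + 3*exp(2*I*pi/5))*conj(exp(-2*I*pi/5)) + 1*(3*exp(-2*I*pi/5) + 2*exp(-4*I*pi/5) + 3*exp(4*I*pi/5) + 3*exp(2*I*pi/5))*conj(exp(-4*I*pi/5)) + 1*(3*exp(-2*I*pi/5) + 3*exp(-4*I*pi/5) + 2*exp(4*I*pi/5) + 3*exp(2*I*pi/5))*conj(exp(4*I*pi/5)) + 1*(3*exp(-2*I*pi/5) + 3*exp(-4*I*pi/5) + 3*exp(4*I*pi/5) + 2*exp(2*I*pi/5))*conj(exp(2*I*pi/5))]
      = (1/5)[(11) + (2 + 3*exp(-2*I*pi/5) + 3*exp(-4*I*pi/5) + 3*exp(4*I*pi/5)) + (2 + 3*exp(-2*I*pi/5) + 3*exp(-4*I*pi/5) + 3*exp(2*I*pi/5)) + (2 + 3*exp(-2*I*pi/5) + 3*exp(4*I*pi/5) + 3*exp(2*I*pi/5)) + (2 + 3*exp(-4*I*pi/5) + 3*exp(4*I*pi/5) + 3*exp(2*I*pi/5))] = 10/5 = 2
(Exp terms are combined using exp(i*s)*conj(exp(i*t)) = exp(i*(s-t)), and sums of them are collapsed using the identity that for every m > 1 the m distinct m-th roots of unity sum to 0, e.g. 1 + exp(2*I*pi/3) + exp(-2*I*pi/3) = 0.)
Dimension check: dim(rho) = sum (mult * dim) = 0*1 + 3*1 + 3*1 + 3*1 + 2*1 = 11 = chi_rho(e) = 11.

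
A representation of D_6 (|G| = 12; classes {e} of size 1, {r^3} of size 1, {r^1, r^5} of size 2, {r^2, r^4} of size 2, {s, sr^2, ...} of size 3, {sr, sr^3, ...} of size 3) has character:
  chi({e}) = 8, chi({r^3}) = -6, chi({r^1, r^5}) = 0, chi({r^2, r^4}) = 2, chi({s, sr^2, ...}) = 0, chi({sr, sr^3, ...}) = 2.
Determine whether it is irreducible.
Not irreducible (reducible): <chi, chi> = 10 > 1.

Why: <chi, chi> = (1/|G|) sum_C |C| * |chi(C)|^2 = (1/12)[1*|8|^2 + 1*|-6|^2 + 2*|0|^2 + 2*|2|^2 + 3*|0|^2 + 3*|2|^2]
  = (1/12)[(64) + (36) + (0) + (8) + (0) + (12)] = 120/12 = 10.
A character is irreducible iff <chi, chi> = 1, so this representation is reducible.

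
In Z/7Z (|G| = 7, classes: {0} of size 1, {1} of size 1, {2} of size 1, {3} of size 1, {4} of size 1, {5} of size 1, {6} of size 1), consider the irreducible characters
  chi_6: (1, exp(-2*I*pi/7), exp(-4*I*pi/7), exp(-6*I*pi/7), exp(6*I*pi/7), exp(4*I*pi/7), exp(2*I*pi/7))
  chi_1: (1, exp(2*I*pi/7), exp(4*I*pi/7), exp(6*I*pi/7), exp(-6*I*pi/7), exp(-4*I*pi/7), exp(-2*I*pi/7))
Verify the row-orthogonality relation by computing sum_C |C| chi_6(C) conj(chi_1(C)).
Sum = 0; so <chi_6, chi_1> = 0 (distinct irreducibles are orthogonal).

Compute term by term over conjugacy classes (|C| * chi_6(C) * conj(chi_1(C))):
  1*(1)*conj(1) + 1*(exp(-2*I*pi/7))*conj(exp(2*I*pi/7)) + 1*(exp(-4*I*pi/7))*conj(exp(4*I*pi/7)) + 1*(exp(-6*I*pi/7))*conj(exp(6*I*pi/7)) + 1*(exp(6*I*pi/7))*conj(exp(-6*I*pi/7)) + 1*(exp(4*I*pi/7))*conj(exp(-4*I*pi/7)) + 1*(exp(2*I*pi/7))*conj(exp(-2*I*pi/7))
  = (1) + (exp(-4*I*pi/7)) + (exp(6*I*pi/7)) + (exp(2*I*pi/7)) + (exp(-2*I*pi/7)) + (exp(-6*I*pi/7)) + (exp(4*I*pi/7))
  = 0.
(Exp terms are combined using exp(i*s)*conj(exp(i*t)) = exp(i*(s-t)), and sums of them are collapsed using the identity that for every m > 1 the m distinct m-th roots of unity sum to 0, e.g. 1 + exp(2*I*pi/3) + exp(-2*I*pi/3) = 0.)
Dividing by |G| = 7 gives 0/7 = 0, matching the row-orthogonality relation <chi_6, chi_1> = [chi_6 = chi_1].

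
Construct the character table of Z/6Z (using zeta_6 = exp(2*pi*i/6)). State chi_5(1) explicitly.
Character table of Z/6Z (irreps indexed chi_0,...,chi_5 with chi_k(m) = zeta_6^(k*m), zeta_6 = exp(2*pi*i/6)):
  irrep \ class  {0} (size 1)  {1} (size 1)    {2} (size 1)    {3} (size 1)  {4} (size 1)    {5} (size 1)  
  chi_0          1             1               1               1             1               1             
  chi_1          1             exp(I*pi/3)     exp(2*I*pi/3)   -1            exp(-2*I*pi/3)  exp(-I*pi/3)  
  chi_2          1             exp(2*I*pi/3)   exp(-2*I*pi/3)  1             exp(2*I*pi/3)   exp(-2*I*pi/3)
  chi_3          1             -1              1               -1            1               -1            
  chi_4          1             exp(-2*I*pi/3)  exp(2*I*pi/3)   1             exp(-2*I*pi/3)  exp(2*I*pi/3) 
  chi_5          1             exp(-I*pi/3)    exp(-2*I*pi/3)  -1            exp(2*I*pi/3)   exp(I*pi/3)   

Spot check: chi_5(1) = zeta_6^(5*1) = zeta_6^5 = exp(-I*pi/3).

Details: Z/6Z is abelian, so all 6 irreducible complex representations are 1-dimensional. They are given by chi_k(m) = zeta_6^(k*m) for k = 0,...,5. Row orthogonality: sum_m chi_k(m) conj(chi_l(m)) = 6 * [k = l].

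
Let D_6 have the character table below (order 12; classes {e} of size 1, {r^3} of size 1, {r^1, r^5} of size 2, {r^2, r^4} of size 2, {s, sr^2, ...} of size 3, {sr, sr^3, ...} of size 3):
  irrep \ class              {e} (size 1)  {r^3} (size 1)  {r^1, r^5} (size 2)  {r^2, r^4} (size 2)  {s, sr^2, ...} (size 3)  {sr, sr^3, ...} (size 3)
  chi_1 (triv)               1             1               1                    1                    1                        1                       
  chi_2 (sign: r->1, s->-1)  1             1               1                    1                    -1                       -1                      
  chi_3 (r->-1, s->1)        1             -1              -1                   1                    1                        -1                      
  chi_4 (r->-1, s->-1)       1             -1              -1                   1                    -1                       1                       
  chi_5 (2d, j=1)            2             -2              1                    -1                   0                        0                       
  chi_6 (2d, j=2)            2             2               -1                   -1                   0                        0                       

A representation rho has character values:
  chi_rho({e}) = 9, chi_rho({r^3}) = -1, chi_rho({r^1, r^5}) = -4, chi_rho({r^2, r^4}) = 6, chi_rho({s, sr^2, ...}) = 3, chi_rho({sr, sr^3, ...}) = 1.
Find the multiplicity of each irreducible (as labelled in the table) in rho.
Multiplicities: chi_1: 2, chi_2: 0, chi_3: 3, chi_4: 2, chi_5: 0, chi_6: 1.

Why: Use <chi_rho, chi> = (1/|G|) sum_C |C| * chi_rho(C) * conj(chi(C)) with |G| = 12 for each irreducible chi in the table:
  <chi_rho, chi_1> = (1/12)[1*(9)*conj(1) + 1*(-1)*conj(1) + 2*(-4)*conj(1) + 2*(6)*conj(1) + 3*(3)*conj(1) + 3*(1)*conj(1)]
      = (1/12)[(9) + (-1) + (-8) + (12) + (9) + (3)] = 24/12 = 2
  <chi_rho, chi_2> = (1/12)[1*(9)*conj(1) + 1*(-1)*conj(1) + 2*(-4)*conj(1) + 2*(6)*conj(1) + 3*(3)*conj(-1) + 3*(1)*conj(-1)]
      = (1/12)[(9) + (-1) + (-8) + (12) + (-9) + (-3)] = 0/12 = 0
  <chi_rho, chi_3> = (1/12)[1*(9)*conj(1) + 1*(-1)*conj(-1) + 2*(-4)*conj(-1) + 2*(6)*conj(1) + 3*(3)*conj(1) + 3*(1)*conj(-1)]
      = (1/12)[(9) + (1) + (8) + (12) + (9) + (-3)] = 36/12 = 3
  <chi_rho, chi_4> = (1/12)[1*(9)*conj(1) + 1*(-1)*conj(-1) + 2*(-4)*conj(-1) + 2*(6)*conj(1) + 3*(3)*conj(-1) + 3*(1)*conj(1)]
      = (1/12)[(9) + (1) + (8) + (12) + (-9) + (3)] = 24/12 = 2
  <chi_rho, chi_5> = (1/12)[1*(9)*conj(2) + 1*(-1)*conj(-2) + 2*(-4)*conj(1) + 2*(6)*conj(-1) + 3*(3)*conj(0) + 3*(1)*conj(0)]
      = (1/12)[(18) + (2) + (-8) + (-12) + (0) + (0)] = 0/12 = 0
  <chi_rho, chi_6> = (1/12)[1*(9)*conj(2) + 1*(-1)*conj(2) + 2*(-4)*conj(-1) + 2*(6)*conj(-1) + 3*(3)*conj(0) + 3*(1)*conj(0)]
      = (1/12)[(18) + (-2) + (8) + (-12) + (0) + (0)] = 12/12 = 1
Dimension check: dim(rho) = sum (mult * dim) = 2*1 + 0*1 + 3*1 + 2*1 + 0*2 + 1*2 = 9 = chi_rho(e) = 9.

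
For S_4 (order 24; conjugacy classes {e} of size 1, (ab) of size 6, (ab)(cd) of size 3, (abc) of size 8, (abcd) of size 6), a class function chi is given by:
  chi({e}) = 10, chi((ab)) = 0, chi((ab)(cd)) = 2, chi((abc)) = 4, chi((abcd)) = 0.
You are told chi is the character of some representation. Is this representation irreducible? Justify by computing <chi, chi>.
Not irreducible (reducible): <chi, chi> = 10 > 1.

Derivation: <chi, chi> = (1/|G|) sum_C |C| * |chi(C)|^2 = (1/24)[1*|10|^2 + 6*|0|^2 + 3*|2|^2 + 8*|4|^2 + 6*|0|^2]
  = (1/24)[(100) + (0) + (12) + (128) + (0)] = 240/24 = 10.
A character is irreducible iff <chi, chi> = 1, so this representation is reducible.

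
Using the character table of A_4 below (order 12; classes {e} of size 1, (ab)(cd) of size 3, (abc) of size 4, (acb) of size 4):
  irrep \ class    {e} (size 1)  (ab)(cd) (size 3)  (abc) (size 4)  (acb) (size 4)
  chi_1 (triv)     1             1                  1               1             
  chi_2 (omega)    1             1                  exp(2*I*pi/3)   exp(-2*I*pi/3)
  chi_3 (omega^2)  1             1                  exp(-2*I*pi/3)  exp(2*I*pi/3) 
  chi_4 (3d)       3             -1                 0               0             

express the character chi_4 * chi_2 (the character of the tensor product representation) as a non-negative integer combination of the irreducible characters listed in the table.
chi_4 tensor chi_2 = chi_4 (all other irreducibles have multiplicity 0).

Working: The character of a tensor product is the pointwise product (chi_4 * chi_2)(C) = chi_4(C) * chi_2(C):
  {e}: (3)*(1), (ab)(cd): (-1)*(1), (abc): (0)*(exp(2*I*pi/3)), (acb): (0)*(exp(-2*I*pi/3))
so (chi_4 * chi_2) takes values
  {e} -> 3, (ab)(cd) -> -1, (abc) -> 0, (acb) -> 0.
Now take the inner product of this character with each irreducible chi from the table, <chi_4*chi_2, chi> = (1/12) sum_C |C| (chi_4*chi_2)(C) conj(chi(C)):
  <chi_4*chi_2, chi_1> = (1/12)[1*(3)*conj(1) + 3*(-1)*conj(1) + 4*(0)*conj(1) + 4*(0)*conj(1)]
      = (1/12)[(3) + (-3) + (0) + (0)] = 0/12 = 0
  <chi_4*chi_2, chi_2> = (1/12)[1*(3)*conj(1) + 3*(-1)*conj(1) + 4*(0)*conj(exp(2*I*pi/3)) + 4*(0)*conj(exp(-2*I*pi/3))]
      = (1/12)[(3) + (-3) + (0) + (0)] = 0/12 = 0
  <chi_4*chi_2, chi_3> = (1/12)[1*(3)*conj(1) + 3*(-1)*conj(1) + 4*(0)*conj(exp(-2*I*pi/3)) + 4*(0)*conj(exp(2*I*pi/3))]
      = (1/12)[(3) + (-3) + (0) + (0)] = 0/12 = 0
  <chi_4*chi_2, chi_4> = (1/12)[1*(3)*conj(3) + 3*(-1)*conj(-1) + 4*(0)*conj(0) + 4*(0)*conj(0)]
      = (1/12)[(9) + (3) + (0) + (0)] = 12/12 = 1
(Exp terms are combined using exp(i*s)*conj(exp(i*t)) = exp(i*(s-t)), and sums of them are collapsed using the identity that for every m > 1 the m distinct m-th roots of unity sum to 0, e.g. 1 + exp(2*I*pi/3) + exp(-2*I*pi/3) = 0.)
Hence the multiplicities are chi_4: 1. Dimension check: dim(chi_4)*dim(chi_2) = 3*1 = 3 and sum (mult * dim) = 1*3 = 3.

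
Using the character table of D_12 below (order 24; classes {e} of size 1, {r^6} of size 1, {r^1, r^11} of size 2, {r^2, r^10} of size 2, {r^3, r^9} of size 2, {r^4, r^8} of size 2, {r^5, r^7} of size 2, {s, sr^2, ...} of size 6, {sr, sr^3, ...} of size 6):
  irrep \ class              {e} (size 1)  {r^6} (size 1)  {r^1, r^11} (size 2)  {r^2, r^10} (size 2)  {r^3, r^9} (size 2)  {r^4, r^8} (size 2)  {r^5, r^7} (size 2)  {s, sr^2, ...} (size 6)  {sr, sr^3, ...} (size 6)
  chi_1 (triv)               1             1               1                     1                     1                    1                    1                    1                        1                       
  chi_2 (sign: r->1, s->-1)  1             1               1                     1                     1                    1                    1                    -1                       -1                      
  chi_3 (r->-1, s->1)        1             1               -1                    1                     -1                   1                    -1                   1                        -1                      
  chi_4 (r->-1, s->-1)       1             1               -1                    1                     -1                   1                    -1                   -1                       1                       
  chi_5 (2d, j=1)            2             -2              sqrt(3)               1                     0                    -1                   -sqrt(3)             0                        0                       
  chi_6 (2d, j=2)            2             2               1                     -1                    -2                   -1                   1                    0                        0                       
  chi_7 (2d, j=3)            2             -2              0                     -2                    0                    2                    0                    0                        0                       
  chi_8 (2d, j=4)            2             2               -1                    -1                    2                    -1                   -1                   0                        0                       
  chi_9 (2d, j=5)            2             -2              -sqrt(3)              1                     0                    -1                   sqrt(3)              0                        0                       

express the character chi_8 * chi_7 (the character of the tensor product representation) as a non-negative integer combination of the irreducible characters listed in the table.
chi_8 tensor chi_7 = chi_5 + chi_9 (all other irreducibles have multiplicity 0).

Details: The character of a tensor product is the pointwise product (chi_8 * chi_7)(C) = chi_8(C) * chi_7(C):
  {e}: (2)*(2), {r^6}: (2)*(-2), {r^1, r^11}: (-1)*(0), {r^2, r^10}: (-1)*(-2), {r^3, r^9}: (2)*(0), {r^4, r^8}: (-1)*(2), {r^5, r^7}: (-1)*(0), {s, sr^2, ...}: (0)*(0), {sr, sr^3, ...}: (0)*(0)
so (chi_8 * chi_7) takes values
  {e} -> 4, {r^6} -> -4, {r^1, r^11} -> 0, {r^2, r^10} -> 2, {r^3, r^9} -> 0, {r^4, r^8} -> -2, {r^5, r^7} -> 0, {s, sr^2, ...} -> 0, {sr, sr^3, ...} -> 0.
Now take the inner product of this character with each irreducible chi from the table, <chi_8*chi_7, chi> = (1/24) sum_C |C| (chi_8*chi_7)(C) conj(chi(C)):
  <chi_8*chi_7, chi_1> = (1/24)[1*(4)*conj(1) + 1*(-4)*conj(1) + 2*(0)*conj(1) + 2*(2)*conj(1) + 2*(0)*conj(1) + 2*(-2)*conj(1) + 2*(0)*conj(1) + 6*(0)*conj(1) + 6*(0)*conj(1)]
      = (1/24)[(4) + (-4) + (0) + (4) + (0) + (-4) + (0) + (0) + (0)] = 0/24 = 0
  <chi_8*chi_7, chi_2> = (1/24)[1*(4)*conj(1) + 1*(-4)*conj(1) + 2*(0)*conj(1) + 2*(2)*conj(1) + 2*(0)*conj(1) + 2*(-2)*conj(1) + 2*(0)*conj(1) + 6*(0)*conj(-1) + 6*(0)*conj(-1)]
      = (1/24)[(4) + (-4) + (0) + (4) + (0) + (-4) + (0) + (0) + (0)] = 0/24 = 0
  <chi_8*chi_7, chi_3> = (1/24)[1*(4)*conj(1) + 1*(-4)*conj(1) + 2*(0)*conj(-1) + 2*(2)*conj(1) + 2*(0)*conj(-1) + 2*(-2)*conj(1) + 2*(0)*conj(-1) + 6*(0)*conj(1) + 6*(0)*conj(-1)]
      = (1/24)[(4) + (-4) + (0) + (4) + (0) + (-4) + (0) + (0) + (0)] = 0/24 = 0
  <chi_8*chi_7, chi_4> = (1/24)[1*(4)*conj(1) + 1*(-4)*conj(1) + 2*(0)*conj(-1) + 2*(2)*conj(1) + 2*(0)*conj(-1) + 2*(-2)*conj(1) + 2*(0)*conj(-1) + 6*(0)*conj(-1) + 6*(0)*conj(1)]
      = (1/24)[(4) + (-4) + (0) + (4) + (0) + (-4) + (0) + (0) + (0)] = 0/24 = 0
  <chi_8*chi_7, chi_5> = (1/24)[1*(4)*conj(2) + 1*(-4)*conj(-2) + 2*(0)*conj(sqrt(3)) + 2*(2)*conj(1) + 2*(0)*conj(0) + 2*(-2)*conj(-1) + 2*(0)*conj(-sqrt(3)) + 6*(0)*conj(0) + 6*(0)*conj(0)]
      = (1/24)[(8) + (8) + (0) + (4) + (0) + (4) + (0) + (0) + (0)] = 24/24 = 1
  <chi_8*chi_7, chi_6> = (1/24)[1*(4)*conj(2) + 1*(-4)*conj(2) + 2*(0)*conj(1) + 2*(2)*conj(-1) + 2*(0)*conj(-2) + 2*(-2)*conj(-1) + 2*(0)*conj(1) + 6*(0)*conj(0) + 6*(0)*conj(0)]
      = (1/24)[(8) + (-8) + (0) + (-4) + (0) + (4) + (0) + (0) + (0)] = 0/24 = 0
  <chi_8*chi_7, chi_7> = (1/24)[1*(4)*conj(2) + 1*(-4)*conj(-2) + 2*(0)*conj(0) + 2*(2)*conj(-2) + 2*(0)*conj(0) + 2*(-2)*conj(2) + 2*(0)*conj(0) + 6*(0)*conj(0) + 6*(0)*conj(0)]
      = (1/24)[(8) + (8) + (0) + (-8) + (0) + (-8) + (0) + (0) + (0)] = 0/24 = 0
  <chi_8*chi_7, chi_8> = (1/24)[1*(4)*conj(2) + 1*(-4)*conj(2) + 2*(0)*conj(-1) + 2*(2)*conj(-1) + 2*(0)*conj(2) + 2*(-2)*conj(-1) + 2*(0)*conj(-1) + 6*(0)*conj(0) + 6*(0)*conj(0)]
      = (1/24)[(8) + (-8) + (0) + (-4) + (0) + (4) + (0) + (0) + (0)] = 0/24 = 0
  <chi_8*chi_7, chi_9> = (1/24)[1*(4)*conj(2) + 1*(-4)*conj(-2) + 2*(0)*conj(-sqrt(3)) + 2*(2)*conj(1) + 2*(0)*conj(0) + 2*(-2)*conj(-1) + 2*(0)*conj(sqrt(3)) + 6*(0)*conj(0) + 6*(0)*conj(0)]
      = (1/24)[(8) + (8) + (0) + (4) + (0) + (4) + (0) + (0) + (0)] = 24/24 = 1
Hence the multiplicities are chi_5: 1, chi_9: 1. Dimension check: dim(chi_8)*dim(chi_7) = 2*2 = 4 and sum (mult * dim) = 1*2 + 1*2 = 4.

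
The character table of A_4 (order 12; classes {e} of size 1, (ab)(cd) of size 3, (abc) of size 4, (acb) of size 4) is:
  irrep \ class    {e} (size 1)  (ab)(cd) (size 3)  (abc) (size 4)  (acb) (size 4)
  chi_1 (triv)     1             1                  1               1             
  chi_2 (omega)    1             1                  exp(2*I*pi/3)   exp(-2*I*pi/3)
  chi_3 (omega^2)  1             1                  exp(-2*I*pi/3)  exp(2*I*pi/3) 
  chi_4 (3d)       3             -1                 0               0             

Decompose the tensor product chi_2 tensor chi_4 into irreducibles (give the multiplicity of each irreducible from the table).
chi_2 tensor chi_4 = chi_4 (all other irreducibles have multiplicity 0).

Explanation: The character of a tensor product is the pointwise product (chi_2 * chi_4)(C) = chi_2(C) * chi_4(C):
  {e}: (1)*(3), (ab)(cd): (1)*(-1), (abc): (exp(2*I*pi/3))*(0), (acb): (exp(-2*I*pi/3))*(0)
so (chi_2 * chi_4) takes values
  {e} -> 3, (ab)(cd) -> -1, (abc) -> 0, (acb) -> 0.
Now take the inner product of this character with each irreducible chi from the table, <chi_2*chi_4, chi> = (1/12) sum_C |C| (chi_2*chi_4)(C) conj(chi(C)):
  <chi_2*chi_4, chi_1> = (1/12)[1*(3)*conj(1) + 3*(-1)*conj(1) + 4*(0)*conj(1) + 4*(0)*conj(1)]
      = (1/12)[(3) + (-3) + (0) + (0)] = 0/12 = 0
  <chi_2*chi_4, chi_2> = (1/12)[1*(3)*conj(1) + 3*(-1)*conj(1) + 4*(0)*conj(exp(2*I*pi/3)) + 4*(0)*conj(exp(-2*I*pi/3))]
      = (1/12)[(3) + (-3) + (0) + (0)] = 0/12 = 0
  <chi_2*chi_4, chi_3> = (1/12)[1*(3)*conj(1) + 3*(-1)*conj(1) + 4*(0)*conj(exp(-2*I*pi/3)) + 4*(0)*conj(exp(2*I*pi/3))]
      = (1/12)[(3) + (-3) + (0) + (0)] = 0/12 = 0
  <chi_2*chi_4, chi_4> = (1/12)[1*(3)*conj(3) + 3*(-1)*conj(-1) + 4*(0)*conj(0) + 4*(0)*conj(0)]
      = (1/12)[(9) + (3) + (0) + (0)] = 12/12 = 1
(Exp terms are combined using exp(i*s)*conj(exp(i*t)) = exp(i*(s-t)), and sums of them are collapsed using the identity that for every m > 1 the m distinct m-th roots of unity sum to 0, e.g. 1 + exp(2*I*pi/3) + exp(-2*I*pi/3) = 0.)
Hence the multiplicities are chi_4: 1. Dimension check: dim(chi_2)*dim(chi_4) = 1*3 = 3 and sum (mult * dim) = 1*3 = 3.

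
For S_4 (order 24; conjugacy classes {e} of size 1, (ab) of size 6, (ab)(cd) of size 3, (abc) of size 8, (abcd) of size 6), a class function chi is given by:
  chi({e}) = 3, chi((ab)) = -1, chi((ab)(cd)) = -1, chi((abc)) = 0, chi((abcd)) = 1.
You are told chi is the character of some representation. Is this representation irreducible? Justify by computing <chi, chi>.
Irreducible: <chi, chi> = 1.

Reasoning: <chi, chi> = (1/|G|) sum_C |C| * |chi(C)|^2 = (1/24)[1*|3|^2 + 6*|-1|^2 + 3*|-1|^2 + 8*|0|^2 + 6*|1|^2]
  = (1/24)[(9) + (6) + (3) + (0) + (6)] = 24/24 = 1.
A character is irreducible iff <chi, chi> = 1, so this representation is irreducible.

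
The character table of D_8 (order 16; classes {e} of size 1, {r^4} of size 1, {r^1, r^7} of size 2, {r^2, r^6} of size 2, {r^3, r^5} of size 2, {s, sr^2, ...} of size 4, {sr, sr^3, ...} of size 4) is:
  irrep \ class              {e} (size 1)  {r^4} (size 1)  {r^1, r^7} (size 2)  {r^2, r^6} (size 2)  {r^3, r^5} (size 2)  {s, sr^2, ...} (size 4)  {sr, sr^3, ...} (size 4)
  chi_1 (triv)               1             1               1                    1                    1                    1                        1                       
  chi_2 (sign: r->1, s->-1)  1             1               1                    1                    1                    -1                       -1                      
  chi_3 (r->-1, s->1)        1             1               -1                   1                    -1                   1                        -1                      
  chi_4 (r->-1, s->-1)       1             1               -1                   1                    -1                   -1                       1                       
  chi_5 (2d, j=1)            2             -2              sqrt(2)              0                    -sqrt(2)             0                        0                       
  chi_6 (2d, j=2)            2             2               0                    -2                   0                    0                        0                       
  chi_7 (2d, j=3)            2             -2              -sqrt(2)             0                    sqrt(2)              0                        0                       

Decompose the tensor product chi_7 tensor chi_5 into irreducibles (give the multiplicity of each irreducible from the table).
chi_7 tensor chi_5 = chi_3 + chi_4 + chi_6 (all other irreducibles have multiplicity 0).

Reasoning: The character of a tensor product is the pointwise product (chi_7 * chi_5)(C) = chi_7(C) * chi_5(C):
  {e}: (2)*(2), {r^4}: (-2)*(-2), {r^1, r^7}: (-sqrt(2))*(sqrt(2)), {r^2, r^6}: (0)*(0), {r^3, r^5}: (sqrt(2))*(-sqrt(2)), {s, sr^2, ...}: (0)*(0), {sr, sr^3, ...}: (0)*(0)
so (chi_7 * chi_5) takes values
  {e} -> 4, {r^4} -> 4, {r^1, r^7} -> -2, {r^2, r^6} -> 0, {r^3, r^5} -> -2, {s, sr^2, ...} -> 0, {sr, sr^3, ...} -> 0.
Now take the inner product of this character with each irreducible chi from the table, <chi_7*chi_5, chi> = (1/16) sum_C |C| (chi_7*chi_5)(C) conj(chi(C)):
  <chi_7*chi_5, chi_1> = (1/16)[1*(4)*conj(1) + 1*(4)*conj(1) + 2*(-2)*conj(1) + 2*(0)*conj(1) + 2*(-2)*conj(1) + 4*(0)*conj(1) + 4*(0)*conj(1)]
      = (1/16)[(4) + (4) + (-4) + (0) + (-4) + (0) + (0)] = 0/16 = 0
  <chi_7*chi_5, chi_2> = (1/16)[1*(4)*conj(1) + 1*(4)*conj(1) + 2*(-2)*conj(1) + 2*(0)*conj(1) + 2*(-2)*conj(1) + 4*(0)*conj(-1) + 4*(0)*conj(-1)]
      = (1/16)[(4) + (4) + (-4) + (0) + (-4) + (0) + (0)] = 0/16 = 0
  <chi_7*chi_5, chi_3> = (1/16)[1*(4)*conj(1) + 1*(4)*conj(1) + 2*(-2)*conj(-1) + 2*(0)*conj(1) + 2*(-2)*conj(-1) + 4*(0)*conj(1) + 4*(0)*conj(-1)]
      = (1/16)[(4) + (4) + (4) + (0) + (4) + (0) + (0)] = 16/16 = 1
  <chi_7*chi_5, chi_4> = (1/16)[1*(4)*conj(1) + 1*(4)*conj(1) + 2*(-2)*conj(-1) + 2*(0)*conj(1) + 2*(-2)*conj(-1) + 4*(0)*conj(-1) + 4*(0)*conj(1)]
      = (1/16)[(4) + (4) + (4) + (0) + (4) + (0) + (0)] = 16/16 = 1
  <chi_7*chi_5, chi_5> = (1/16)[1*(4)*conj(2) + 1*(4)*conj(-2) + 2*(-2)*conj(sqrt(2)) + 2*(0)*conj(0) + 2*(-2)*conj(-sqrt(2)) + 4*(0)*conj(0) + 4*(0)*conj(0)]
      = (1/16)[(8) + (-8) + (-4*sqrt(2)) + (0) + (4*sqrt(2)) + (0) + (0)] = 0/16 = 0
  <chi_7*chi_5, chi_6> = (1/16)[1*(4)*conj(2) + 1*(4)*conj(2) + 2*(-2)*conj(0) + 2*(0)*conj(-2) + 2*(-2)*conj(0) + 4*(0)*conj(0) + 4*(0)*conj(0)]
      = (1/16)[(8) + (8) + (0) + (0) + (0) + (0) + (0)] = 16/16 = 1
  <chi_7*chi_5, chi_7> = (1/16)[1*(4)*conj(2) + 1*(4)*conj(-2) + 2*(-2)*conj(-sqrt(2)) + 2*(0)*conj(0) + 2*(-2)*conj(sqrt(2)) + 4*(0)*conj(0) + 4*(0)*conj(0)]
      = (1/16)[(8) + (-8) + (4*sqrt(2)) + (0) + (-4*sqrt(2)) + (0) + (0)] = 0/16 = 0
Hence the multiplicities are chi_3: 1, chi_4: 1, chi_6: 1. Dimension check: dim(chi_7)*dim(chi_5) = 2*2 = 4 and sum (mult * dim) = 1*1 + 1*1 + 1*2 = 4.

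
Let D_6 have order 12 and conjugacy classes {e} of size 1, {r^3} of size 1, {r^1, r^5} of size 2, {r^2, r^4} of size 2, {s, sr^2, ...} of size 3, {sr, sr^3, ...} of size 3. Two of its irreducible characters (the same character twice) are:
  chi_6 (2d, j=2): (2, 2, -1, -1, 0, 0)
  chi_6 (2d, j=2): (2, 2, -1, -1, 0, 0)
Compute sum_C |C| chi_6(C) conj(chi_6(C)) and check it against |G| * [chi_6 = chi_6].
Sum = 12 = |G| = 12; so <chi_6, chi_6> = 1 (norm-1 confirms irreducibility).

Compute term by term over conjugacy classes (|C| * chi_6(C) * conj(chi_6(C))):
  1*(2)*conj(2) + 1*(2)*conj(2) + 2*(-1)*conj(-1) + 2*(-1)*conj(-1) + 3*(0)*conj(0) + 3*(0)*conj(0)
  = (4) + (4) + (2) + (2) + (0) + (0)
  = 12.
Dividing by |G| = 12 gives 12/12 = 1, matching the row-orthogonality relation <chi_6, chi_6> = [chi_6 = chi_6].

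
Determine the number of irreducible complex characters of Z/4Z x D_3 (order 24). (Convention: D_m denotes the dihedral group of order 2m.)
12

Reasoning: The number of irreducible complex representations of a finite group equals its number of conjugacy classes. For a direct product, #classes(G x H) = #classes(G) * #classes(H). Z/4Z has 4 classes (abelian), D_3 has 3 classes, so 4 * 3 = 12, so Z/4Z x D_3 (order 24) has exactly 12 irreducible complex representations.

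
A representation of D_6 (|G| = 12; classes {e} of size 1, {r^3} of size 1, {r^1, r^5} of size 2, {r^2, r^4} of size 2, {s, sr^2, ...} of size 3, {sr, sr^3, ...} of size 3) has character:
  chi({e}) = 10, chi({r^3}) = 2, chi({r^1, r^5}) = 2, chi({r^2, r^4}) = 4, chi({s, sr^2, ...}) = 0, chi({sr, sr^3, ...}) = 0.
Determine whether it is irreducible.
Not irreducible (reducible): <chi, chi> = 12 > 1.

Justification: <chi, chi> = (1/|G|) sum_C |C| * |chi(C)|^2 = (1/12)[1*|10|^2 + 1*|2|^2 + 2*|2|^2 + 2*|4|^2 + 3*|0|^2 + 3*|0|^2]
  = (1/12)[(100) + (4) + (8) + (32) + (0) + (0)] = 144/12 = 12.
A character is irreducible iff <chi, chi> = 1, so this representation is reducible.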